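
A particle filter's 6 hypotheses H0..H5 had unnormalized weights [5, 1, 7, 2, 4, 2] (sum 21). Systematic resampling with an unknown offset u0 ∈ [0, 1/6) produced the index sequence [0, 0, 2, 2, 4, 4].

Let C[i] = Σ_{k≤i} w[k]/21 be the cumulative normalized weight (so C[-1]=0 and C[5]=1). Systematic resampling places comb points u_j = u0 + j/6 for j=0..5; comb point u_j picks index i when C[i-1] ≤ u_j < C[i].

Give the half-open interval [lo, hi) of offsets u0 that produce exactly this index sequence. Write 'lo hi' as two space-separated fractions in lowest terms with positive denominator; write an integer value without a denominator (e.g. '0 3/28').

1/21 1/14

C = [5/21, 2/7, 13/21, 5/7, 19/21, 1]
j=0 picked index 0: u0 ∈ [0, 5/21)
j=1 picked index 0: u0 ∈ [-1/6, 1/14)
j=2 picked index 2: u0 ∈ [-1/21, 2/7)
j=3 picked index 2: u0 ∈ [-3/14, 5/42)
j=4 picked index 4: u0 ∈ [1/21, 5/21)
j=5 picked index 4: u0 ∈ [-5/42, 1/14)
intersection: [1/21, 1/14)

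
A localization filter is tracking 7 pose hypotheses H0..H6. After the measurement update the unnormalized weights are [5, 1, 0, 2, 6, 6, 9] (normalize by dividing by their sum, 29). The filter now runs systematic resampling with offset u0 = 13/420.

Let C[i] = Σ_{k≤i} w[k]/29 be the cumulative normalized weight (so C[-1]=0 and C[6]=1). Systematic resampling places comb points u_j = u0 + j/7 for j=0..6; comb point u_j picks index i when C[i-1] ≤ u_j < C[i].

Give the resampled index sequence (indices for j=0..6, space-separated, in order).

0 1 4 4 5 6 6

C = [5/29, 6/29, 6/29, 8/29, 14/29, 20/29, 1]
j=0: u_0=13/420 ∈ [0, 5/29) → index 0
j=1: u_1=73/420 ∈ [5/29, 6/29) → index 1
j=2: u_2=19/60 ∈ [8/29, 14/29) → index 4
j=3: u_3=193/420 ∈ [8/29, 14/29) → index 4
j=4: u_4=253/420 ∈ [14/29, 20/29) → index 5
j=5: u_5=313/420 ∈ [20/29, 1) → index 6
j=6: u_6=373/420 ∈ [20/29, 1) → index 6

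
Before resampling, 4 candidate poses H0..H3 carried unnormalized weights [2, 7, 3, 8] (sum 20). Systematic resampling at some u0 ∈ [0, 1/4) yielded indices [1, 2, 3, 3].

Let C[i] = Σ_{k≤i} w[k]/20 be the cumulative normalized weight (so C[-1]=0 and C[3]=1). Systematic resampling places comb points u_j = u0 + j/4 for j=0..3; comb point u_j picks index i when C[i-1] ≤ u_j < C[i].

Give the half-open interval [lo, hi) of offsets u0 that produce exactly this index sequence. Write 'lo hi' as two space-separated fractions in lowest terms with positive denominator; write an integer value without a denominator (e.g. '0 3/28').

1/5 1/4

C = [1/10, 9/20, 3/5, 1]
j=0 picked index 1: u0 ∈ [1/10, 9/20)
j=1 picked index 2: u0 ∈ [1/5, 7/20)
j=2 picked index 3: u0 ∈ [1/10, 1/2)
j=3 picked index 3: u0 ∈ [-3/20, 1/4)
intersection: [1/5, 1/4)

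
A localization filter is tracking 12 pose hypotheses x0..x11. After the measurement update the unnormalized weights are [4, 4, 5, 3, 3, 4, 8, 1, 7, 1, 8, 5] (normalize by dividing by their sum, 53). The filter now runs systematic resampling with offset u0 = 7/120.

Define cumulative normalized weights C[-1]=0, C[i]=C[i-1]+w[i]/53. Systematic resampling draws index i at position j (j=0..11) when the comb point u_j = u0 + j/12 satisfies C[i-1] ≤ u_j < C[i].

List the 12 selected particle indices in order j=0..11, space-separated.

0 1 2 4 5 6 6 8 8 10 10 11

C = [4/53, 8/53, 13/53, 16/53, 19/53, 23/53, 31/53, 32/53, 39/53, 40/53, 48/53, 1]
j=0: u_0=7/120 ∈ [0, 4/53) → index 0
j=1: u_1=17/120 ∈ [4/53, 8/53) → index 1
j=2: u_2=9/40 ∈ [8/53, 13/53) → index 2
j=3: u_3=37/120 ∈ [16/53, 19/53) → index 4
j=4: u_4=47/120 ∈ [19/53, 23/53) → index 5
j=5: u_5=19/40 ∈ [23/53, 31/53) → index 6
j=6: u_6=67/120 ∈ [23/53, 31/53) → index 6
j=7: u_7=77/120 ∈ [32/53, 39/53) → index 8
j=8: u_8=29/40 ∈ [32/53, 39/53) → index 8
j=9: u_9=97/120 ∈ [40/53, 48/53) → index 10
j=10: u_10=107/120 ∈ [40/53, 48/53) → index 10
j=11: u_11=39/40 ∈ [48/53, 1) → index 11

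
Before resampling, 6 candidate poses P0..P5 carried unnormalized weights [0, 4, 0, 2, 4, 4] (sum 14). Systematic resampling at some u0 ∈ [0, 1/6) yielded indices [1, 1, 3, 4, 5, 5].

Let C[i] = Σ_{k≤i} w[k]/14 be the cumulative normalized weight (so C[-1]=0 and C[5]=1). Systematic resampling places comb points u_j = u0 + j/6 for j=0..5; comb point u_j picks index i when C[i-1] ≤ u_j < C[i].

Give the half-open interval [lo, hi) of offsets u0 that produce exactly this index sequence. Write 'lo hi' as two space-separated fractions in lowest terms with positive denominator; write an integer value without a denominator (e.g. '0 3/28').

C = [0, 2/7, 2/7, 3/7, 5/7, 1]
j=0 picked index 1: u0 ∈ [0, 2/7)
j=1 picked index 1: u0 ∈ [-1/6, 5/42)
j=2 picked index 3: u0 ∈ [-1/21, 2/21)
j=3 picked index 4: u0 ∈ [-1/14, 3/14)
j=4 picked index 5: u0 ∈ [1/21, 1/3)
j=5 picked index 5: u0 ∈ [-5/42, 1/6)
intersection: [1/21, 2/21)

1/21 2/21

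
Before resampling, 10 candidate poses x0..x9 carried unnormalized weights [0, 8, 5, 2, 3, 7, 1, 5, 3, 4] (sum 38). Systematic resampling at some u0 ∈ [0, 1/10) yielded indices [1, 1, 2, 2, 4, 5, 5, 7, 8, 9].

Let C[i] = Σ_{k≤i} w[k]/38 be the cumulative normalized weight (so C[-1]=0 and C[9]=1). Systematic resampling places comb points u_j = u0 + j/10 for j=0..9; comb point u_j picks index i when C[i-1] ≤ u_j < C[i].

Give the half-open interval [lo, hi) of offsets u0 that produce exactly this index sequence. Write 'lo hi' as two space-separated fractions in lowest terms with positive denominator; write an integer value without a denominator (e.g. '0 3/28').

3/190 4/95

C = [0, 4/19, 13/38, 15/38, 9/19, 25/38, 13/19, 31/38, 17/19, 1]
j=0 picked index 1: u0 ∈ [0, 4/19)
j=1 picked index 1: u0 ∈ [-1/10, 21/190)
j=2 picked index 2: u0 ∈ [1/95, 27/190)
j=3 picked index 2: u0 ∈ [-17/190, 4/95)
j=4 picked index 4: u0 ∈ [-1/190, 7/95)
j=5 picked index 5: u0 ∈ [-1/38, 3/19)
j=6 picked index 5: u0 ∈ [-12/95, 11/190)
j=7 picked index 7: u0 ∈ [-3/190, 11/95)
j=8 picked index 8: u0 ∈ [3/190, 9/95)
j=9 picked index 9: u0 ∈ [-1/190, 1/10)
intersection: [3/190, 4/95)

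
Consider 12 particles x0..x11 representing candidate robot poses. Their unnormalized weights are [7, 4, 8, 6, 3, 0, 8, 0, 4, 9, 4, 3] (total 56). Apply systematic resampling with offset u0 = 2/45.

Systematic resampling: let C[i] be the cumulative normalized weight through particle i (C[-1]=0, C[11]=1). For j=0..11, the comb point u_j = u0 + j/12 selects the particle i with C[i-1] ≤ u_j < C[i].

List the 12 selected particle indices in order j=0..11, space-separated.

C = [1/8, 11/56, 19/56, 25/56, 1/2, 1/2, 9/14, 9/14, 5/7, 7/8, 53/56, 1]
j=0: u_0=2/45 ∈ [0, 1/8) → index 0
j=1: u_1=23/180 ∈ [1/8, 11/56) → index 1
j=2: u_2=19/90 ∈ [11/56, 19/56) → index 2
j=3: u_3=53/180 ∈ [11/56, 19/56) → index 2
j=4: u_4=17/45 ∈ [19/56, 25/56) → index 3
j=5: u_5=83/180 ∈ [25/56, 1/2) → index 4
j=6: u_6=49/90 ∈ [1/2, 9/14) → index 6
j=7: u_7=113/180 ∈ [1/2, 9/14) → index 6
j=8: u_8=32/45 ∈ [9/14, 5/7) → index 8
j=9: u_9=143/180 ∈ [5/7, 7/8) → index 9
j=10: u_10=79/90 ∈ [7/8, 53/56) → index 10
j=11: u_11=173/180 ∈ [53/56, 1) → index 11

0 1 2 2 3 4 6 6 8 9 10 11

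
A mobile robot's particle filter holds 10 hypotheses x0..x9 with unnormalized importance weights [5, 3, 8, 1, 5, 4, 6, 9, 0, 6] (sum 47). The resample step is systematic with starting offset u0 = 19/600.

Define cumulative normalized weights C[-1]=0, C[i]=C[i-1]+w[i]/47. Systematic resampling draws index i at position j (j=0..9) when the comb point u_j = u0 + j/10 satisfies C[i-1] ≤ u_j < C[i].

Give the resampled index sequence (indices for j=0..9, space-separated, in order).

C = [5/47, 8/47, 16/47, 17/47, 22/47, 26/47, 32/47, 41/47, 41/47, 1]
j=0: u_0=19/600 ∈ [0, 5/47) → index 0
j=1: u_1=79/600 ∈ [5/47, 8/47) → index 1
j=2: u_2=139/600 ∈ [8/47, 16/47) → index 2
j=3: u_3=199/600 ∈ [8/47, 16/47) → index 2
j=4: u_4=259/600 ∈ [17/47, 22/47) → index 4
j=5: u_5=319/600 ∈ [22/47, 26/47) → index 5
j=6: u_6=379/600 ∈ [26/47, 32/47) → index 6
j=7: u_7=439/600 ∈ [32/47, 41/47) → index 7
j=8: u_8=499/600 ∈ [32/47, 41/47) → index 7
j=9: u_9=559/600 ∈ [41/47, 1) → index 9

0 1 2 2 4 5 6 7 7 9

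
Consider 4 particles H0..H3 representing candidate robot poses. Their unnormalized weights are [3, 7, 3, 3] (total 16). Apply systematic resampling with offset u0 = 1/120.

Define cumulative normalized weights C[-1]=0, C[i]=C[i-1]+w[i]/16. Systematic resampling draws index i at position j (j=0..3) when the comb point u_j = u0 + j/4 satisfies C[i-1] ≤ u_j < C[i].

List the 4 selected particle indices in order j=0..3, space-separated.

0 1 1 2

C = [3/16, 5/8, 13/16, 1]
j=0: u_0=1/120 ∈ [0, 3/16) → index 0
j=1: u_1=31/120 ∈ [3/16, 5/8) → index 1
j=2: u_2=61/120 ∈ [3/16, 5/8) → index 1
j=3: u_3=91/120 ∈ [5/8, 13/16) → index 2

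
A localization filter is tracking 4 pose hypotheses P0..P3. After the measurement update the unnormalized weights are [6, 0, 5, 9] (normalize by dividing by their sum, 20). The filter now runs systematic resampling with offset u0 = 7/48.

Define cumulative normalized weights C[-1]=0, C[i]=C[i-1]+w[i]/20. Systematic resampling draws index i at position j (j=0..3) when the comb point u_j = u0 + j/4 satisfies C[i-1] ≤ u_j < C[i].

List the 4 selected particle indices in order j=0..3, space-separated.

C = [3/10, 3/10, 11/20, 1]
j=0: u_0=7/48 ∈ [0, 3/10) → index 0
j=1: u_1=19/48 ∈ [3/10, 11/20) → index 2
j=2: u_2=31/48 ∈ [11/20, 1) → index 3
j=3: u_3=43/48 ∈ [11/20, 1) → index 3

0 2 3 3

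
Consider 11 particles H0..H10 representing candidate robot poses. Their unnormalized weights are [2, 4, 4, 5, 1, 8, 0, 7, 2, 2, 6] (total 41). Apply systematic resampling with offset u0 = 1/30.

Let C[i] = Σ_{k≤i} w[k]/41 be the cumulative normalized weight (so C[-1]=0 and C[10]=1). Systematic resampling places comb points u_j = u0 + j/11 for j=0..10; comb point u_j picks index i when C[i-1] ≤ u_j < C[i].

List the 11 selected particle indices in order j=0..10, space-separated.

C = [2/41, 6/41, 10/41, 15/41, 16/41, 24/41, 24/41, 31/41, 33/41, 35/41, 1]
j=0: u_0=1/30 ∈ [0, 2/41) → index 0
j=1: u_1=41/330 ∈ [2/41, 6/41) → index 1
j=2: u_2=71/330 ∈ [6/41, 10/41) → index 2
j=3: u_3=101/330 ∈ [10/41, 15/41) → index 3
j=4: u_4=131/330 ∈ [16/41, 24/41) → index 5
j=5: u_5=161/330 ∈ [16/41, 24/41) → index 5
j=6: u_6=191/330 ∈ [16/41, 24/41) → index 5
j=7: u_7=221/330 ∈ [24/41, 31/41) → index 7
j=8: u_8=251/330 ∈ [31/41, 33/41) → index 8
j=9: u_9=281/330 ∈ [33/41, 35/41) → index 9
j=10: u_10=311/330 ∈ [35/41, 1) → index 10

0 1 2 3 5 5 5 7 8 9 10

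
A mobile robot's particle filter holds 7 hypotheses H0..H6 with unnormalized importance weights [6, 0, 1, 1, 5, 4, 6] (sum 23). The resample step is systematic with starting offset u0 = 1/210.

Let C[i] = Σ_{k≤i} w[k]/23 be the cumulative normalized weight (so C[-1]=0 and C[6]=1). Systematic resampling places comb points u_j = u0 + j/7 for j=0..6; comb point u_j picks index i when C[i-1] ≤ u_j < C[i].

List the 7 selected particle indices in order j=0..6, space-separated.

0 0 2 4 5 5 6

C = [6/23, 6/23, 7/23, 8/23, 13/23, 17/23, 1]
j=0: u_0=1/210 ∈ [0, 6/23) → index 0
j=1: u_1=31/210 ∈ [0, 6/23) → index 0
j=2: u_2=61/210 ∈ [6/23, 7/23) → index 2
j=3: u_3=13/30 ∈ [8/23, 13/23) → index 4
j=4: u_4=121/210 ∈ [13/23, 17/23) → index 5
j=5: u_5=151/210 ∈ [13/23, 17/23) → index 5
j=6: u_6=181/210 ∈ [17/23, 1) → index 6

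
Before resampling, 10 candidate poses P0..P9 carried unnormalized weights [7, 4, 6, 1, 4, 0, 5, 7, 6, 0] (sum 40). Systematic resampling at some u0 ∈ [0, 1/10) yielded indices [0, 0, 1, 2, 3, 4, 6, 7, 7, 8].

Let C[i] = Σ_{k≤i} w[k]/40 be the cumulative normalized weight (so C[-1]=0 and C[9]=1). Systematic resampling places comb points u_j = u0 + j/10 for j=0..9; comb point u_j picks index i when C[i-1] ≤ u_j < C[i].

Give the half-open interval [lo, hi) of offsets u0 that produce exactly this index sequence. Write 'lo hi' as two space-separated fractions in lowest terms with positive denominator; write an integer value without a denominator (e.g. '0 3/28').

C = [7/40, 11/40, 17/40, 9/20, 11/20, 11/20, 27/40, 17/20, 1, 1]
j=0 picked index 0: u0 ∈ [0, 7/40)
j=1 picked index 0: u0 ∈ [-1/10, 3/40)
j=2 picked index 1: u0 ∈ [-1/40, 3/40)
j=3 picked index 2: u0 ∈ [-1/40, 1/8)
j=4 picked index 3: u0 ∈ [1/40, 1/20)
j=5 picked index 4: u0 ∈ [-1/20, 1/20)
j=6 picked index 6: u0 ∈ [-1/20, 3/40)
j=7 picked index 7: u0 ∈ [-1/40, 3/20)
j=8 picked index 7: u0 ∈ [-1/8, 1/20)
j=9 picked index 8: u0 ∈ [-1/20, 1/10)
intersection: [1/40, 1/20)

1/40 1/20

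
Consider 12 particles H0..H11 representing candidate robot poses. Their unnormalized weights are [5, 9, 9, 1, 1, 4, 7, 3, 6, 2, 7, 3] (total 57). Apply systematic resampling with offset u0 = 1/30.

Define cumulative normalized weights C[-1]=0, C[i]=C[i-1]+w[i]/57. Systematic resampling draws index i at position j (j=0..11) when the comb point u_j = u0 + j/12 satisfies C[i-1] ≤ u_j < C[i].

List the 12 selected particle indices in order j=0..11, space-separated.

C = [5/57, 14/57, 23/57, 8/19, 25/57, 29/57, 12/19, 13/19, 15/19, 47/57, 18/19, 1]
j=0: u_0=1/30 ∈ [0, 5/57) → index 0
j=1: u_1=7/60 ∈ [5/57, 14/57) → index 1
j=2: u_2=1/5 ∈ [5/57, 14/57) → index 1
j=3: u_3=17/60 ∈ [14/57, 23/57) → index 2
j=4: u_4=11/30 ∈ [14/57, 23/57) → index 2
j=5: u_5=9/20 ∈ [25/57, 29/57) → index 5
j=6: u_6=8/15 ∈ [29/57, 12/19) → index 6
j=7: u_7=37/60 ∈ [29/57, 12/19) → index 6
j=8: u_8=7/10 ∈ [13/19, 15/19) → index 8
j=9: u_9=47/60 ∈ [13/19, 15/19) → index 8
j=10: u_10=13/15 ∈ [47/57, 18/19) → index 10
j=11: u_11=19/20 ∈ [18/19, 1) → index 11

0 1 1 2 2 5 6 6 8 8 10 11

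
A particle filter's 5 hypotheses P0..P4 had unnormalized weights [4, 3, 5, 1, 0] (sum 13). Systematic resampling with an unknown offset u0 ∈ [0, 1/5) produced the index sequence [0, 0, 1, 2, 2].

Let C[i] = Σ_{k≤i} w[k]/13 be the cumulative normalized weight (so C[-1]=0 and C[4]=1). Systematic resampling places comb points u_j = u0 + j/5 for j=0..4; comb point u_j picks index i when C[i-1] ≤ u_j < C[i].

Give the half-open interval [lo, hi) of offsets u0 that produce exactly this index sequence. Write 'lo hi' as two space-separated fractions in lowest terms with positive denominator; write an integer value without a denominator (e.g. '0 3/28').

0 7/65

C = [4/13, 7/13, 12/13, 1, 1]
j=0 picked index 0: u0 ∈ [0, 4/13)
j=1 picked index 0: u0 ∈ [-1/5, 7/65)
j=2 picked index 1: u0 ∈ [-6/65, 9/65)
j=3 picked index 2: u0 ∈ [-4/65, 21/65)
j=4 picked index 2: u0 ∈ [-17/65, 8/65)
intersection: [0, 7/65)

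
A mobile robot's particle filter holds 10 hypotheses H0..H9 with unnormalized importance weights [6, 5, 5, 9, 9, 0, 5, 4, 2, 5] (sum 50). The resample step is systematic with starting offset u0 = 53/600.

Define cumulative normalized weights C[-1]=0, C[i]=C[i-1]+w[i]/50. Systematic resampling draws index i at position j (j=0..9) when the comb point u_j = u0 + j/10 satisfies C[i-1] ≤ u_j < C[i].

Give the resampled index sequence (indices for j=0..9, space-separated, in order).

C = [3/25, 11/50, 8/25, 1/2, 17/25, 17/25, 39/50, 43/50, 9/10, 1]
j=0: u_0=53/600 ∈ [0, 3/25) → index 0
j=1: u_1=113/600 ∈ [3/25, 11/50) → index 1
j=2: u_2=173/600 ∈ [11/50, 8/25) → index 2
j=3: u_3=233/600 ∈ [8/25, 1/2) → index 3
j=4: u_4=293/600 ∈ [8/25, 1/2) → index 3
j=5: u_5=353/600 ∈ [1/2, 17/25) → index 4
j=6: u_6=413/600 ∈ [17/25, 39/50) → index 6
j=7: u_7=473/600 ∈ [39/50, 43/50) → index 7
j=8: u_8=533/600 ∈ [43/50, 9/10) → index 8
j=9: u_9=593/600 ∈ [9/10, 1) → index 9

0 1 2 3 3 4 6 7 8 9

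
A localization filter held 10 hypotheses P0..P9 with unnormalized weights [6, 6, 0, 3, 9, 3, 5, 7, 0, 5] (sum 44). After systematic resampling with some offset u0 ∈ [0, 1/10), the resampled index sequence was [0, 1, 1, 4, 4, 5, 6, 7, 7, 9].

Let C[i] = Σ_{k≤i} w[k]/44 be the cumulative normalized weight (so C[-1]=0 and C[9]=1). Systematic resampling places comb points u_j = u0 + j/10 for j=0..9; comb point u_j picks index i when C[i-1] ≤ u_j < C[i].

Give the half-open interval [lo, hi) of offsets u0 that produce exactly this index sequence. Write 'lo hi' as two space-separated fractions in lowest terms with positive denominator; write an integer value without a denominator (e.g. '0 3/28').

1/22 4/55

C = [3/22, 3/11, 3/11, 15/44, 6/11, 27/44, 8/11, 39/44, 39/44, 1]
j=0 picked index 0: u0 ∈ [0, 3/22)
j=1 picked index 1: u0 ∈ [2/55, 19/110)
j=2 picked index 1: u0 ∈ [-7/110, 4/55)
j=3 picked index 4: u0 ∈ [9/220, 27/110)
j=4 picked index 4: u0 ∈ [-13/220, 8/55)
j=5 picked index 5: u0 ∈ [1/22, 5/44)
j=6 picked index 6: u0 ∈ [3/220, 7/55)
j=7 picked index 7: u0 ∈ [3/110, 41/220)
j=8 picked index 7: u0 ∈ [-4/55, 19/220)
j=9 picked index 9: u0 ∈ [-3/220, 1/10)
intersection: [1/22, 4/55)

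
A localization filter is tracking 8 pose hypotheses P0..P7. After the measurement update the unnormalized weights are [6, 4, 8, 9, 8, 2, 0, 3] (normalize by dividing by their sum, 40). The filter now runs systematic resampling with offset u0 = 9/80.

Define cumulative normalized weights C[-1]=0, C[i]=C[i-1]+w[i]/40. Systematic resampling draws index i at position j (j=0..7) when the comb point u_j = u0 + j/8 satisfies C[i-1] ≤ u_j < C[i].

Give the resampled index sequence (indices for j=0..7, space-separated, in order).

0 1 2 3 3 4 4 7

C = [3/20, 1/4, 9/20, 27/40, 7/8, 37/40, 37/40, 1]
j=0: u_0=9/80 ∈ [0, 3/20) → index 0
j=1: u_1=19/80 ∈ [3/20, 1/4) → index 1
j=2: u_2=29/80 ∈ [1/4, 9/20) → index 2
j=3: u_3=39/80 ∈ [9/20, 27/40) → index 3
j=4: u_4=49/80 ∈ [9/20, 27/40) → index 3
j=5: u_5=59/80 ∈ [27/40, 7/8) → index 4
j=6: u_6=69/80 ∈ [27/40, 7/8) → index 4
j=7: u_7=79/80 ∈ [37/40, 1) → index 7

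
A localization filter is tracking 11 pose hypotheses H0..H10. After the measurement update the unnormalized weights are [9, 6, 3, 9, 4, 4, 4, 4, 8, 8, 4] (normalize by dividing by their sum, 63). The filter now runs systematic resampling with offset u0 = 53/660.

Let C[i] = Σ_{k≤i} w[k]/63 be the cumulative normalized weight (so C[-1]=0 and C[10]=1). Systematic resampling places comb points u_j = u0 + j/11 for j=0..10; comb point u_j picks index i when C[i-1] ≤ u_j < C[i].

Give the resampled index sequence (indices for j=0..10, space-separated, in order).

C = [1/7, 5/21, 2/7, 3/7, 31/63, 5/9, 13/21, 43/63, 17/21, 59/63, 1]
j=0: u_0=53/660 ∈ [0, 1/7) → index 0
j=1: u_1=113/660 ∈ [1/7, 5/21) → index 1
j=2: u_2=173/660 ∈ [5/21, 2/7) → index 2
j=3: u_3=233/660 ∈ [2/7, 3/7) → index 3
j=4: u_4=293/660 ∈ [3/7, 31/63) → index 4
j=5: u_5=353/660 ∈ [31/63, 5/9) → index 5
j=6: u_6=413/660 ∈ [13/21, 43/63) → index 7
j=7: u_7=43/60 ∈ [43/63, 17/21) → index 8
j=8: u_8=533/660 ∈ [43/63, 17/21) → index 8
j=9: u_9=593/660 ∈ [17/21, 59/63) → index 9
j=10: u_10=653/660 ∈ [59/63, 1) → index 10

0 1 2 3 4 5 7 8 8 9 10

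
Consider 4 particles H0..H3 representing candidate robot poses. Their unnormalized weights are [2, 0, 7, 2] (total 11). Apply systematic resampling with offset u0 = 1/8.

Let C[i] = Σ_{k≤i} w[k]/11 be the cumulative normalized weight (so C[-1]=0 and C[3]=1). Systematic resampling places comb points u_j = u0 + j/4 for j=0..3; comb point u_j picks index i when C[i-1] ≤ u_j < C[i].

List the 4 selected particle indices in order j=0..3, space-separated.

0 2 2 3

C = [2/11, 2/11, 9/11, 1]
j=0: u_0=1/8 ∈ [0, 2/11) → index 0
j=1: u_1=3/8 ∈ [2/11, 9/11) → index 2
j=2: u_2=5/8 ∈ [2/11, 9/11) → index 2
j=3: u_3=7/8 ∈ [9/11, 1) → index 3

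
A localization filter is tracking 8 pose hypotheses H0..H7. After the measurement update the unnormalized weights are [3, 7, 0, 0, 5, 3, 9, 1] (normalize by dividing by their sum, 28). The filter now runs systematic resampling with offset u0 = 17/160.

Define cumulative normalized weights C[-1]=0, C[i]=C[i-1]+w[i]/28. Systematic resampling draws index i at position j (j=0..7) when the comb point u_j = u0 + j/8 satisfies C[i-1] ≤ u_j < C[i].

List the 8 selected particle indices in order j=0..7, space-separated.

C = [3/28, 5/14, 5/14, 5/14, 15/28, 9/14, 27/28, 1]
j=0: u_0=17/160 ∈ [0, 3/28) → index 0
j=1: u_1=37/160 ∈ [3/28, 5/14) → index 1
j=2: u_2=57/160 ∈ [3/28, 5/14) → index 1
j=3: u_3=77/160 ∈ [5/14, 15/28) → index 4
j=4: u_4=97/160 ∈ [15/28, 9/14) → index 5
j=5: u_5=117/160 ∈ [9/14, 27/28) → index 6
j=6: u_6=137/160 ∈ [9/14, 27/28) → index 6
j=7: u_7=157/160 ∈ [27/28, 1) → index 7

0 1 1 4 5 6 6 7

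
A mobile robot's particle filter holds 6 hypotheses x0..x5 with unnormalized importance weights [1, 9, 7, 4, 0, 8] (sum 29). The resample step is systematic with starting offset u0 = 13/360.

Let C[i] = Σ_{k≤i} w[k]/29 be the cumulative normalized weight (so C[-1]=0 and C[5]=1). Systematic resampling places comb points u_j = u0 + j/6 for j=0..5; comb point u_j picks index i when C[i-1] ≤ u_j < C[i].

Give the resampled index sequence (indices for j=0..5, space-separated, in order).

1 1 2 2 3 5

C = [1/29, 10/29, 17/29, 21/29, 21/29, 1]
j=0: u_0=13/360 ∈ [1/29, 10/29) → index 1
j=1: u_1=73/360 ∈ [1/29, 10/29) → index 1
j=2: u_2=133/360 ∈ [10/29, 17/29) → index 2
j=3: u_3=193/360 ∈ [10/29, 17/29) → index 2
j=4: u_4=253/360 ∈ [17/29, 21/29) → index 3
j=5: u_5=313/360 ∈ [21/29, 1) → index 5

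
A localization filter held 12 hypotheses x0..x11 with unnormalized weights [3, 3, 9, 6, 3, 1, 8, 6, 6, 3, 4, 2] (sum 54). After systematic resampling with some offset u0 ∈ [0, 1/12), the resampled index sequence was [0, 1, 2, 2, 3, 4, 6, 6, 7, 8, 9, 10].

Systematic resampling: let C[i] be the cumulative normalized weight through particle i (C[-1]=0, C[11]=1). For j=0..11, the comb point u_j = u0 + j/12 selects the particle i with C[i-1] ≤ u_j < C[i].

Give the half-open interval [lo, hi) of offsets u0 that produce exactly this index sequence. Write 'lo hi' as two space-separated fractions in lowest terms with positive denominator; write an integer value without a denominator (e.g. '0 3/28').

C = [1/18, 1/9, 5/18, 7/18, 4/9, 25/54, 11/18, 13/18, 5/6, 8/9, 26/27, 1]
j=0 picked index 0: u0 ∈ [0, 1/18)
j=1 picked index 1: u0 ∈ [-1/36, 1/36)
j=2 picked index 2: u0 ∈ [-1/18, 1/9)
j=3 picked index 2: u0 ∈ [-5/36, 1/36)
j=4 picked index 3: u0 ∈ [-1/18, 1/18)
j=5 picked index 4: u0 ∈ [-1/36, 1/36)
j=6 picked index 6: u0 ∈ [-1/27, 1/9)
j=7 picked index 6: u0 ∈ [-13/108, 1/36)
j=8 picked index 7: u0 ∈ [-1/18, 1/18)
j=9 picked index 8: u0 ∈ [-1/36, 1/12)
j=10 picked index 9: u0 ∈ [0, 1/18)
j=11 picked index 10: u0 ∈ [-1/36, 5/108)
intersection: [0, 1/36)

0 1/36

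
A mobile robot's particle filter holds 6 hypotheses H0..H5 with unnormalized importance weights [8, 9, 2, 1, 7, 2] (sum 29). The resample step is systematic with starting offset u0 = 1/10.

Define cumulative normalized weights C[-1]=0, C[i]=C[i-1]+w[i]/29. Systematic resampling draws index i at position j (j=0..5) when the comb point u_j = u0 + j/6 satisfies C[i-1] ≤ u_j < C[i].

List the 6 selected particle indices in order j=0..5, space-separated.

0 0 1 2 4 5

C = [8/29, 17/29, 19/29, 20/29, 27/29, 1]
j=0: u_0=1/10 ∈ [0, 8/29) → index 0
j=1: u_1=4/15 ∈ [0, 8/29) → index 0
j=2: u_2=13/30 ∈ [8/29, 17/29) → index 1
j=3: u_3=3/5 ∈ [17/29, 19/29) → index 2
j=4: u_4=23/30 ∈ [20/29, 27/29) → index 4
j=5: u_5=14/15 ∈ [27/29, 1) → index 5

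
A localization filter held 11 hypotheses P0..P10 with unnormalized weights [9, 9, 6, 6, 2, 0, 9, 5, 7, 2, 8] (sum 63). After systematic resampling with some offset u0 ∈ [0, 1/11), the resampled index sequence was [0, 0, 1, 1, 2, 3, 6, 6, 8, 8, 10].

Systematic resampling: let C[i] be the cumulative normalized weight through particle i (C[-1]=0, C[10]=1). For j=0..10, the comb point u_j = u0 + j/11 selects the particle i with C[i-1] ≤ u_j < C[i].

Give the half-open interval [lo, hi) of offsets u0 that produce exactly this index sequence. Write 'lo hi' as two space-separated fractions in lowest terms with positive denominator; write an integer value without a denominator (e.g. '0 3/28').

C = [1/7, 2/7, 8/21, 10/21, 32/63, 32/63, 41/63, 46/63, 53/63, 55/63, 1]
j=0 picked index 0: u0 ∈ [0, 1/7)
j=1 picked index 0: u0 ∈ [-1/11, 4/77)
j=2 picked index 1: u0 ∈ [-3/77, 8/77)
j=3 picked index 1: u0 ∈ [-10/77, 1/77)
j=4 picked index 2: u0 ∈ [-6/77, 4/231)
j=5 picked index 3: u0 ∈ [-17/231, 5/231)
j=6 picked index 6: u0 ∈ [-26/693, 73/693)
j=7 picked index 6: u0 ∈ [-89/693, 10/693)
j=8 picked index 8: u0 ∈ [2/693, 79/693)
j=9 picked index 8: u0 ∈ [-61/693, 16/693)
j=10 picked index 10: u0 ∈ [-25/693, 1/11)
intersection: [2/693, 1/77)

2/693 1/77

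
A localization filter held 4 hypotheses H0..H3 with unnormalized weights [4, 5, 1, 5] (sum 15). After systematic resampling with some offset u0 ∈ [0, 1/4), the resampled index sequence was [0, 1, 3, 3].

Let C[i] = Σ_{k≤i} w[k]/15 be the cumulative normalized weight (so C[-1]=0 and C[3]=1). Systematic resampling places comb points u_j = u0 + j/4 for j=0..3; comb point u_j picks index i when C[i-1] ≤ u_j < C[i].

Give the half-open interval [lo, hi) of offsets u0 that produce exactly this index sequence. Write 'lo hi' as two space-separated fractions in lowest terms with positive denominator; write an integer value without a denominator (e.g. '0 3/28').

C = [4/15, 3/5, 2/3, 1]
j=0 picked index 0: u0 ∈ [0, 4/15)
j=1 picked index 1: u0 ∈ [1/60, 7/20)
j=2 picked index 3: u0 ∈ [1/6, 1/2)
j=3 picked index 3: u0 ∈ [-1/12, 1/4)
intersection: [1/6, 1/4)

1/6 1/4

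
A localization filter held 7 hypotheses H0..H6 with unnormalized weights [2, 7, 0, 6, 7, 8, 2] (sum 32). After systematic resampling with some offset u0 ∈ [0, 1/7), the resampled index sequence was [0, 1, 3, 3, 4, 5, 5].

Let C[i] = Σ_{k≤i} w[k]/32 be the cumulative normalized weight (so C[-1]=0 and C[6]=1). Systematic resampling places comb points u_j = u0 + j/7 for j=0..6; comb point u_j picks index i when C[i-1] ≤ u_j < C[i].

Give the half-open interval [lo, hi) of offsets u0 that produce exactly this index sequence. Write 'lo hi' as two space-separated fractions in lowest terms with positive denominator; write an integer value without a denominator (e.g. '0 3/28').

C = [1/16, 9/32, 9/32, 15/32, 11/16, 15/16, 1]
j=0 picked index 0: u0 ∈ [0, 1/16)
j=1 picked index 1: u0 ∈ [-9/112, 31/224)
j=2 picked index 3: u0 ∈ [-1/224, 41/224)
j=3 picked index 3: u0 ∈ [-33/224, 9/224)
j=4 picked index 4: u0 ∈ [-23/224, 13/112)
j=5 picked index 5: u0 ∈ [-3/112, 25/112)
j=6 picked index 5: u0 ∈ [-19/112, 9/112)
intersection: [0, 9/224)

0 9/224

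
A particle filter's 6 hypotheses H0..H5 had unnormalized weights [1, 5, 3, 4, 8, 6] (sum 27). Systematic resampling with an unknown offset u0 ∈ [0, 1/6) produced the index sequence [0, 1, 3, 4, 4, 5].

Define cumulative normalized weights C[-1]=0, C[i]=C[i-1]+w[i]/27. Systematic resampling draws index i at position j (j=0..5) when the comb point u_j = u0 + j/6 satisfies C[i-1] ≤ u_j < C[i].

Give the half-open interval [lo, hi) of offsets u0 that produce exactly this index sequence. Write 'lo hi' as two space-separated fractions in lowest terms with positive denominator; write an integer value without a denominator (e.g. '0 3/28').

C = [1/27, 2/9, 1/3, 13/27, 7/9, 1]
j=0 picked index 0: u0 ∈ [0, 1/27)
j=1 picked index 1: u0 ∈ [-7/54, 1/18)
j=2 picked index 3: u0 ∈ [0, 4/27)
j=3 picked index 4: u0 ∈ [-1/54, 5/18)
j=4 picked index 4: u0 ∈ [-5/27, 1/9)
j=5 picked index 5: u0 ∈ [-1/18, 1/6)
intersection: [0, 1/27)

0 1/27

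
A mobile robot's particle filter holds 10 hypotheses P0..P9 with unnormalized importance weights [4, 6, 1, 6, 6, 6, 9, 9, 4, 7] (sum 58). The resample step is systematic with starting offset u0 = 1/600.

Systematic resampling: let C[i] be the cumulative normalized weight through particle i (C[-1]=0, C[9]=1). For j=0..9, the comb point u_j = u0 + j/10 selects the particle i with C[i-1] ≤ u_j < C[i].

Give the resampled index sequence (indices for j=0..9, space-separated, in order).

0 1 3 4 5 6 6 7 7 9

C = [2/29, 5/29, 11/58, 17/58, 23/58, 1/2, 19/29, 47/58, 51/58, 1]
j=0: u_0=1/600 ∈ [0, 2/29) → index 0
j=1: u_1=61/600 ∈ [2/29, 5/29) → index 1
j=2: u_2=121/600 ∈ [11/58, 17/58) → index 3
j=3: u_3=181/600 ∈ [17/58, 23/58) → index 4
j=4: u_4=241/600 ∈ [23/58, 1/2) → index 5
j=5: u_5=301/600 ∈ [1/2, 19/29) → index 6
j=6: u_6=361/600 ∈ [1/2, 19/29) → index 6
j=7: u_7=421/600 ∈ [19/29, 47/58) → index 7
j=8: u_8=481/600 ∈ [19/29, 47/58) → index 7
j=9: u_9=541/600 ∈ [51/58, 1) → index 9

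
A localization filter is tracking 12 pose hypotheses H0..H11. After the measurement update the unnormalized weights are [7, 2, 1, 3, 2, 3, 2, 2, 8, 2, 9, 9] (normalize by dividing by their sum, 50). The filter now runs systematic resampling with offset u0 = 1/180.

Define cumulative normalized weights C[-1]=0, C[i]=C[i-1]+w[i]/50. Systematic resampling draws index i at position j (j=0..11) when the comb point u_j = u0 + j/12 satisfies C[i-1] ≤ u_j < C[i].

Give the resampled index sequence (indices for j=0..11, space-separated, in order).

C = [7/50, 9/50, 1/5, 13/50, 3/10, 9/25, 2/5, 11/25, 3/5, 16/25, 41/50, 1]
j=0: u_0=1/180 ∈ [0, 7/50) → index 0
j=1: u_1=4/45 ∈ [0, 7/50) → index 0
j=2: u_2=31/180 ∈ [7/50, 9/50) → index 1
j=3: u_3=23/90 ∈ [1/5, 13/50) → index 3
j=4: u_4=61/180 ∈ [3/10, 9/25) → index 5
j=5: u_5=19/45 ∈ [2/5, 11/25) → index 7
j=6: u_6=91/180 ∈ [11/25, 3/5) → index 8
j=7: u_7=53/90 ∈ [11/25, 3/5) → index 8
j=8: u_8=121/180 ∈ [16/25, 41/50) → index 10
j=9: u_9=34/45 ∈ [16/25, 41/50) → index 10
j=10: u_10=151/180 ∈ [41/50, 1) → index 11
j=11: u_11=83/90 ∈ [41/50, 1) → index 11

0 0 1 3 5 7 8 8 10 10 11 11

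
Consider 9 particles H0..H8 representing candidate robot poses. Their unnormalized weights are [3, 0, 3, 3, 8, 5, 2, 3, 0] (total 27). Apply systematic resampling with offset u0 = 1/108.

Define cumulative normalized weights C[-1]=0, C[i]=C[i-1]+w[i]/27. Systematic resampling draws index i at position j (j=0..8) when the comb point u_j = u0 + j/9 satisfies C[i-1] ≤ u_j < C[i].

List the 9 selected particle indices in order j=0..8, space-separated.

C = [1/9, 1/9, 2/9, 1/3, 17/27, 22/27, 8/9, 1, 1]
j=0: u_0=1/108 ∈ [0, 1/9) → index 0
j=1: u_1=13/108 ∈ [1/9, 2/9) → index 2
j=2: u_2=25/108 ∈ [2/9, 1/3) → index 3
j=3: u_3=37/108 ∈ [1/3, 17/27) → index 4
j=4: u_4=49/108 ∈ [1/3, 17/27) → index 4
j=5: u_5=61/108 ∈ [1/3, 17/27) → index 4
j=6: u_6=73/108 ∈ [17/27, 22/27) → index 5
j=7: u_7=85/108 ∈ [17/27, 22/27) → index 5
j=8: u_8=97/108 ∈ [8/9, 1) → index 7

0 2 3 4 4 4 5 5 7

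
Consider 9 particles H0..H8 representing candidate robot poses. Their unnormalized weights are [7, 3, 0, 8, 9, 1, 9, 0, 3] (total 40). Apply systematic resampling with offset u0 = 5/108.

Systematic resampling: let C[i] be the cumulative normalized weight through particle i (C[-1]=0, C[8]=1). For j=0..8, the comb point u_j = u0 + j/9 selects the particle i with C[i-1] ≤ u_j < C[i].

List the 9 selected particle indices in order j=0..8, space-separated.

C = [7/40, 1/4, 1/4, 9/20, 27/40, 7/10, 37/40, 37/40, 1]
j=0: u_0=5/108 ∈ [0, 7/40) → index 0
j=1: u_1=17/108 ∈ [0, 7/40) → index 0
j=2: u_2=29/108 ∈ [1/4, 9/20) → index 3
j=3: u_3=41/108 ∈ [1/4, 9/20) → index 3
j=4: u_4=53/108 ∈ [9/20, 27/40) → index 4
j=5: u_5=65/108 ∈ [9/20, 27/40) → index 4
j=6: u_6=77/108 ∈ [7/10, 37/40) → index 6
j=7: u_7=89/108 ∈ [7/10, 37/40) → index 6
j=8: u_8=101/108 ∈ [37/40, 1) → index 8

0 0 3 3 4 4 6 6 8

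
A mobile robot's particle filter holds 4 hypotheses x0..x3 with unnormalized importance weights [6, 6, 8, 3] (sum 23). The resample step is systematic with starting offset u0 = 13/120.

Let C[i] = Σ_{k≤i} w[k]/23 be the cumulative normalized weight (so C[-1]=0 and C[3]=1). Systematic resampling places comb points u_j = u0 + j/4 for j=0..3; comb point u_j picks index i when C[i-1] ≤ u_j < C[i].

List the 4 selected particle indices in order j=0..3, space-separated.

0 1 2 2

C = [6/23, 12/23, 20/23, 1]
j=0: u_0=13/120 ∈ [0, 6/23) → index 0
j=1: u_1=43/120 ∈ [6/23, 12/23) → index 1
j=2: u_2=73/120 ∈ [12/23, 20/23) → index 2
j=3: u_3=103/120 ∈ [12/23, 20/23) → index 2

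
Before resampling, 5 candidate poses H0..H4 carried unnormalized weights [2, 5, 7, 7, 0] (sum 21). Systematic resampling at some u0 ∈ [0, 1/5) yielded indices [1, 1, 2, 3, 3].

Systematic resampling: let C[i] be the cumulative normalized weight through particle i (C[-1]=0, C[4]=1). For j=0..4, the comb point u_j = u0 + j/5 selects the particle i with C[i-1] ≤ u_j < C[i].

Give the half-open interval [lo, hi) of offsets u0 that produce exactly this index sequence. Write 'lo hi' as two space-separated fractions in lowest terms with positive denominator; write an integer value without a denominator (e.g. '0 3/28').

C = [2/21, 1/3, 2/3, 1, 1]
j=0 picked index 1: u0 ∈ [2/21, 1/3)
j=1 picked index 1: u0 ∈ [-11/105, 2/15)
j=2 picked index 2: u0 ∈ [-1/15, 4/15)
j=3 picked index 3: u0 ∈ [1/15, 2/5)
j=4 picked index 3: u0 ∈ [-2/15, 1/5)
intersection: [2/21, 2/15)

2/21 2/15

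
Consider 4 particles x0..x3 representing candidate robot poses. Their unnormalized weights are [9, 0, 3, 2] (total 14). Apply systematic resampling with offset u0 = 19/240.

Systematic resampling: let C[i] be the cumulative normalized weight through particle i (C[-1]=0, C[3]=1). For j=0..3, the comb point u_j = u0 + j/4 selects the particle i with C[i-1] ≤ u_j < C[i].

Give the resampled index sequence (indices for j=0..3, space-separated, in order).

C = [9/14, 9/14, 6/7, 1]
j=0: u_0=19/240 ∈ [0, 9/14) → index 0
j=1: u_1=79/240 ∈ [0, 9/14) → index 0
j=2: u_2=139/240 ∈ [0, 9/14) → index 0
j=3: u_3=199/240 ∈ [9/14, 6/7) → index 2

0 0 0 2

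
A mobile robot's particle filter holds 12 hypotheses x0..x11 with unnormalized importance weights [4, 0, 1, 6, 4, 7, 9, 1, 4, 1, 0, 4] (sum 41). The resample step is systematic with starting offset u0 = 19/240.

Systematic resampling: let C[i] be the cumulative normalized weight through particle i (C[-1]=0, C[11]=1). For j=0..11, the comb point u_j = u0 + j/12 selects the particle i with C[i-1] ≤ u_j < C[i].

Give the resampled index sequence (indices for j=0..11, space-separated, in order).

0 3 3 4 5 5 6 6 6 8 11 11

C = [4/41, 4/41, 5/41, 11/41, 15/41, 22/41, 31/41, 32/41, 36/41, 37/41, 37/41, 1]
j=0: u_0=19/240 ∈ [0, 4/41) → index 0
j=1: u_1=13/80 ∈ [5/41, 11/41) → index 3
j=2: u_2=59/240 ∈ [5/41, 11/41) → index 3
j=3: u_3=79/240 ∈ [11/41, 15/41) → index 4
j=4: u_4=33/80 ∈ [15/41, 22/41) → index 5
j=5: u_5=119/240 ∈ [15/41, 22/41) → index 5
j=6: u_6=139/240 ∈ [22/41, 31/41) → index 6
j=7: u_7=53/80 ∈ [22/41, 31/41) → index 6
j=8: u_8=179/240 ∈ [22/41, 31/41) → index 6
j=9: u_9=199/240 ∈ [32/41, 36/41) → index 8
j=10: u_10=73/80 ∈ [37/41, 1) → index 11
j=11: u_11=239/240 ∈ [37/41, 1) → index 11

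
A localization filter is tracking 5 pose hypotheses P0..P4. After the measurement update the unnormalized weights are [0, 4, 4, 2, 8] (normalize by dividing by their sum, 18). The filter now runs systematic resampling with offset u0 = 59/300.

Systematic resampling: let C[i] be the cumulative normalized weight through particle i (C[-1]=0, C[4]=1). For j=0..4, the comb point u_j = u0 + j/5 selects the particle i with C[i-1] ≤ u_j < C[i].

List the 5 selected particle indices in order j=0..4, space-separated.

C = [0, 2/9, 4/9, 5/9, 1]
j=0: u_0=59/300 ∈ [0, 2/9) → index 1
j=1: u_1=119/300 ∈ [2/9, 4/9) → index 2
j=2: u_2=179/300 ∈ [5/9, 1) → index 4
j=3: u_3=239/300 ∈ [5/9, 1) → index 4
j=4: u_4=299/300 ∈ [5/9, 1) → index 4

1 2 4 4 4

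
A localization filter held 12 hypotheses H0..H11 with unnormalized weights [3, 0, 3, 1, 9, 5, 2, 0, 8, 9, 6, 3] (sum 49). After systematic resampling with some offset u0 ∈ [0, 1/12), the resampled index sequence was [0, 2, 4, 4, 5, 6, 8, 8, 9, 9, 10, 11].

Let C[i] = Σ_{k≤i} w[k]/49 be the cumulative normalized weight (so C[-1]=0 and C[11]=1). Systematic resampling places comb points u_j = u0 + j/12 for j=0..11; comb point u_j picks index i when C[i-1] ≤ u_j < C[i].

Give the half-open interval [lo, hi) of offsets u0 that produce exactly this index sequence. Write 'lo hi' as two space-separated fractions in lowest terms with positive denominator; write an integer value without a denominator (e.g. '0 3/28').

C = [3/49, 3/49, 6/49, 1/7, 16/49, 3/7, 23/49, 23/49, 31/49, 40/49, 46/49, 1]
j=0 picked index 0: u0 ∈ [0, 3/49)
j=1 picked index 2: u0 ∈ [-13/588, 23/588)
j=2 picked index 4: u0 ∈ [-1/42, 47/294)
j=3 picked index 4: u0 ∈ [-3/28, 15/196)
j=4 picked index 5: u0 ∈ [-1/147, 2/21)
j=5 picked index 6: u0 ∈ [1/84, 31/588)
j=6 picked index 8: u0 ∈ [-3/98, 13/98)
j=7 picked index 8: u0 ∈ [-67/588, 29/588)
j=8 picked index 9: u0 ∈ [-5/147, 22/147)
j=9 picked index 9: u0 ∈ [-23/196, 13/196)
j=10 picked index 10: u0 ∈ [-5/294, 31/294)
j=11 picked index 11: u0 ∈ [13/588, 1/12)
intersection: [13/588, 23/588)

13/588 23/588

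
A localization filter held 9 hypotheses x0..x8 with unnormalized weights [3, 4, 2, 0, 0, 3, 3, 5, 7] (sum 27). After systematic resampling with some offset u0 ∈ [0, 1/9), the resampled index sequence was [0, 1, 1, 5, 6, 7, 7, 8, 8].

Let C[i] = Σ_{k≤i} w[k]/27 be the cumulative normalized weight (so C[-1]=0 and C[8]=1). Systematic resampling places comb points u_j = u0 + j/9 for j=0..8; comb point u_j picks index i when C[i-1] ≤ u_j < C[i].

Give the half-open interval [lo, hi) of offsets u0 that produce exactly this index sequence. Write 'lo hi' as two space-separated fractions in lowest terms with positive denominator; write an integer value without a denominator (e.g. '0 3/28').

C = [1/9, 7/27, 1/3, 1/3, 1/3, 4/9, 5/9, 20/27, 1]
j=0 picked index 0: u0 ∈ [0, 1/9)
j=1 picked index 1: u0 ∈ [0, 4/27)
j=2 picked index 1: u0 ∈ [-1/9, 1/27)
j=3 picked index 5: u0 ∈ [0, 1/9)
j=4 picked index 6: u0 ∈ [0, 1/9)
j=5 picked index 7: u0 ∈ [0, 5/27)
j=6 picked index 7: u0 ∈ [-1/9, 2/27)
j=7 picked index 8: u0 ∈ [-1/27, 2/9)
j=8 picked index 8: u0 ∈ [-4/27, 1/9)
intersection: [0, 1/27)

0 1/27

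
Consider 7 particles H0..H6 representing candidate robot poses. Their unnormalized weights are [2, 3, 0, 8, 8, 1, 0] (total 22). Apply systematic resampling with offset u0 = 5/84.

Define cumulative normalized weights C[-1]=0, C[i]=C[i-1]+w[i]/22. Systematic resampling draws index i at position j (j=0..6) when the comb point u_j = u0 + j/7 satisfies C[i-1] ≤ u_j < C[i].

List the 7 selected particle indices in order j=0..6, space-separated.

0 1 3 3 4 4 4

C = [1/11, 5/22, 5/22, 13/22, 21/22, 1, 1]
j=0: u_0=5/84 ∈ [0, 1/11) → index 0
j=1: u_1=17/84 ∈ [1/11, 5/22) → index 1
j=2: u_2=29/84 ∈ [5/22, 13/22) → index 3
j=3: u_3=41/84 ∈ [5/22, 13/22) → index 3
j=4: u_4=53/84 ∈ [13/22, 21/22) → index 4
j=5: u_5=65/84 ∈ [13/22, 21/22) → index 4
j=6: u_6=11/12 ∈ [13/22, 21/22) → index 4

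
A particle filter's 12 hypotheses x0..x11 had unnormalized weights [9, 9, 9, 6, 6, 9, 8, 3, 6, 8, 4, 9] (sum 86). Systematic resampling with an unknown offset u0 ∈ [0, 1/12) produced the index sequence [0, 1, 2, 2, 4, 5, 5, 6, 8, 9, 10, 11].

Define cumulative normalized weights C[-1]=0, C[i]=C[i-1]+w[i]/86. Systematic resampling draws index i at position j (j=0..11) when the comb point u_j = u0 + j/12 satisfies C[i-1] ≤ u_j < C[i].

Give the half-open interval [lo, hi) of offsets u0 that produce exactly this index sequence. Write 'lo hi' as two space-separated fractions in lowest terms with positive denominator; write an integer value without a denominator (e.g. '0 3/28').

C = [9/86, 9/43, 27/86, 33/86, 39/86, 24/43, 28/43, 59/86, 65/86, 73/86, 77/86, 1]
j=0 picked index 0: u0 ∈ [0, 9/86)
j=1 picked index 1: u0 ∈ [11/516, 65/516)
j=2 picked index 2: u0 ∈ [11/258, 19/129)
j=3 picked index 2: u0 ∈ [-7/172, 11/172)
j=4 picked index 4: u0 ∈ [13/258, 31/258)
j=5 picked index 5: u0 ∈ [19/516, 73/516)
j=6 picked index 5: u0 ∈ [-2/43, 5/86)
j=7 picked index 6: u0 ∈ [-13/516, 35/516)
j=8 picked index 8: u0 ∈ [5/258, 23/258)
j=9 picked index 9: u0 ∈ [1/172, 17/172)
j=10 picked index 10: u0 ∈ [2/129, 8/129)
j=11 picked index 11: u0 ∈ [-11/516, 1/12)
intersection: [13/258, 5/86)

13/258 5/86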